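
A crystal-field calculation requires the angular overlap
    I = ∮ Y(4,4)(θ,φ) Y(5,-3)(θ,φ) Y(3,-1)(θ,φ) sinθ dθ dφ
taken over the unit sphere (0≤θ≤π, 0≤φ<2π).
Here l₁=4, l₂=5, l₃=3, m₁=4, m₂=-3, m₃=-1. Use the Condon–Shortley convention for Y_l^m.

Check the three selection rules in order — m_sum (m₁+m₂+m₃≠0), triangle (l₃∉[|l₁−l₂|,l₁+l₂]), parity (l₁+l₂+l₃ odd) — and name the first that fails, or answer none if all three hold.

none

azimuthal sum: 4 − 3 − 1 = 0  ✓
1 ≤ 3 ≤ 9 (triangle on l)  ✓
L = 4 + 5 + 3 = 12 (even)  ✓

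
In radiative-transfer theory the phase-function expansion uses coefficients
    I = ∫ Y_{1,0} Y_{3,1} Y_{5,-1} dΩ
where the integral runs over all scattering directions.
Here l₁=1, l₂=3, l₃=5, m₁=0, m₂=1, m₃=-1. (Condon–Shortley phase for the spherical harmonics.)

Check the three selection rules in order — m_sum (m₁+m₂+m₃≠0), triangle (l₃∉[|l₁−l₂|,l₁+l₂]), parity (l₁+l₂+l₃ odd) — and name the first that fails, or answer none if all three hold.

triangle

azimuthal sum: 0 + 1 − 1 = 0  ✓
2 ≤ 5 ≤ 4 (triangle on l)  ✗
L = 1 + 3 + 5 = 9 (odd)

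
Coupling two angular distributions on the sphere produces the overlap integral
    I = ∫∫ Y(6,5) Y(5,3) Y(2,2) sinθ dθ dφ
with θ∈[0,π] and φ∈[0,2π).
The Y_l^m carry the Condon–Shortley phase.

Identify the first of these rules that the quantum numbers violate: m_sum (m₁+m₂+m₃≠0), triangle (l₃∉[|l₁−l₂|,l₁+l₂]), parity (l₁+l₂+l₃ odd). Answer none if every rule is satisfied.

m_sum

m₁+m₂+m₃ = 5 + 3 + 2 = 10  ✗
triangle: |6−5|=1 ≤ l₃=2 ≤ 6+5=11
parity: l₁+l₂+l₃ = 13 is odd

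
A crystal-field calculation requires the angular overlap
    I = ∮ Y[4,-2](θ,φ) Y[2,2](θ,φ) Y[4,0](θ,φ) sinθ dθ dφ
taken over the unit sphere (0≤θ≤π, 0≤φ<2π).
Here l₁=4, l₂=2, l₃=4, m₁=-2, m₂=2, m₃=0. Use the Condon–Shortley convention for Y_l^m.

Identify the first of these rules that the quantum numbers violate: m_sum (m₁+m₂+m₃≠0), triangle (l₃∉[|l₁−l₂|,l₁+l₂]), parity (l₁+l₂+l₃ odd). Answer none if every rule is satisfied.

none

Σmᵢ = 0  ✓
l₃∈[|l₁−l₂|,l₁+l₂]=[2,6], have l₃=4  ✓
Σlᵢ = 10 ⇒ even  ✓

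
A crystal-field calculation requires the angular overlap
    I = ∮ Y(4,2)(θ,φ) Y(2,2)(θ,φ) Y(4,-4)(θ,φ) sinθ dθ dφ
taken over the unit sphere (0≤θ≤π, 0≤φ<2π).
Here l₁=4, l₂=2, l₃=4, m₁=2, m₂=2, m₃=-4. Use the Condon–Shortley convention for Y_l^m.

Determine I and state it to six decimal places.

Checks pass: Σm=0; 10 even; l₃=4∈[2,6].
(2·4+1)(2·2+1)(2·4+1) = 405
Δ: 2! 6! 2! / 11! → 1/13860
sum: t=0:+1/192 t=1:−1/36 t=2:+1/192 = -5/288
3j²(4 2 4; 0 0 0) = Δ·Π!·Σ² = 20/693  (sign -1)
sum: t=2:+1/2880 = 1/2880
3j²(4 2 4; 2 2 -4) = Δ·Π!·Σ² = 2/165  (sign +1)
combine: 4πI² = 405·20/693·2/165 = 120/847
take √, sign -1: I = -0.10618031

-0.106180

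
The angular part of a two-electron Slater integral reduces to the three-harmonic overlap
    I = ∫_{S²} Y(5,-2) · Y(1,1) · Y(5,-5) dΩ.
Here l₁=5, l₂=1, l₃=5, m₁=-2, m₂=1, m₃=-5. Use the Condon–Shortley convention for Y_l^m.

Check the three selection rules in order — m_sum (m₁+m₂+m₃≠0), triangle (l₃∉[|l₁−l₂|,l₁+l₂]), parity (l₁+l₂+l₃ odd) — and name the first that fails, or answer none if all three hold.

m₁+m₂+m₃ = -2 + 1 − 5 = -6  ✗
triangle: |5−1|=4 ≤ l₃=5 ≤ 5+1=6
parity: l₁+l₂+l₃ = 11 is odd

m_sum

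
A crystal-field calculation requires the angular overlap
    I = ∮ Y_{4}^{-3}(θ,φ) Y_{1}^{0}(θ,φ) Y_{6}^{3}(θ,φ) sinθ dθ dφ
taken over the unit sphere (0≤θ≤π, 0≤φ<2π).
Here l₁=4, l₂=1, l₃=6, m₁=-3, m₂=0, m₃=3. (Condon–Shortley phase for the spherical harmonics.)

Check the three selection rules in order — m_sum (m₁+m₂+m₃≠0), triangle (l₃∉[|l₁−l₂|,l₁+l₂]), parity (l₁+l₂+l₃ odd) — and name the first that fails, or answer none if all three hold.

Σmᵢ = 0  ✓
l₃∈[|l₁−l₂|,l₁+l₂]=[3,5], have l₃=6  ✗
Σlᵢ = 11 ⇒ odd

triangle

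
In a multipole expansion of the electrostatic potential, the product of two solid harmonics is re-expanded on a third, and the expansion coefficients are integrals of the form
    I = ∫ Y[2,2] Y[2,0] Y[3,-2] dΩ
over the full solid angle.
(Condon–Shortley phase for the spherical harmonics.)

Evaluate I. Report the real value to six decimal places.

0.000000

Σlᵢ=7 odd — θ-integrand is odd under cosθ→−cosθ; I=0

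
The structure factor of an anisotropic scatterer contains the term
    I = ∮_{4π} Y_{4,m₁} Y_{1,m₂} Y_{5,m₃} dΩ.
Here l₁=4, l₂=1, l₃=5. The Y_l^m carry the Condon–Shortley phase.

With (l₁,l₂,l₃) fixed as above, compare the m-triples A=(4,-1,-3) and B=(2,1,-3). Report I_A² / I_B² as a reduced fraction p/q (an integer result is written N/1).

1/28

l's match ⇒ only the (l;m) 3-j factors differ between A and B.
A: triangle coeff Δ(4,1,5) = 1/495; Σ_t [0,0]: t=0:+1/80640 = 1/80640; (3j)²=1/495 [(4 1 5; 4 -1 -3)], sign=+1
B: triangle coeff Δ(4,1,5) = 1/495; Σ_t [0,0]: t=0:+1/2880 = 1/2880; (3j)²=28/495 [(4 1 5; 2 1 -3)], sign=+1
I_A²/I_B² = (1/495)/(28/495) = 1/28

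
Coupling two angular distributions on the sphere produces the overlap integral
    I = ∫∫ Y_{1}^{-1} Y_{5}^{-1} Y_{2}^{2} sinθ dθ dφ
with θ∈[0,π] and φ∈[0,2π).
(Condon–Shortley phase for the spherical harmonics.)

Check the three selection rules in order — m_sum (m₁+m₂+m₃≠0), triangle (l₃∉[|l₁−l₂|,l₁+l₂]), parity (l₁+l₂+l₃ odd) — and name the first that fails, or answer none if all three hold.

azimuthal sum: -1 − 1 + 2 = 0  ✓
4 ≤ 2 ≤ 6 (triangle on l)  ✗
L = 1 + 5 + 2 = 8 (even)

triangle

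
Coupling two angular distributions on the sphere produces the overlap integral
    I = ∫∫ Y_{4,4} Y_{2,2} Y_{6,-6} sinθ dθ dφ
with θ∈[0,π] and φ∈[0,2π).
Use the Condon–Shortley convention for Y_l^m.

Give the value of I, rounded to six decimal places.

Rules hold: Σm=0, L=12 even, 2≤6≤6.
N = 9·5·13 = 585
Δ = 0!·8!·4!/13! = 1/6435
Racah Σ t=0..0: t=0:+1/2304 = 1/2304
⇒ 3j(4 2 6; 0 0 0)² = 5/143, sgn +1
Racah Σ t=0..0: t=0:+1/967680 = 1/967680
⇒ 3j(4 2 6; 4 2 -6)² = 1/13, sgn +1
4πI² = N·(3j₀)²·(3jₘ)² = 225/143
I = +1·√(1.57343/4π) = 0.35384927

0.353849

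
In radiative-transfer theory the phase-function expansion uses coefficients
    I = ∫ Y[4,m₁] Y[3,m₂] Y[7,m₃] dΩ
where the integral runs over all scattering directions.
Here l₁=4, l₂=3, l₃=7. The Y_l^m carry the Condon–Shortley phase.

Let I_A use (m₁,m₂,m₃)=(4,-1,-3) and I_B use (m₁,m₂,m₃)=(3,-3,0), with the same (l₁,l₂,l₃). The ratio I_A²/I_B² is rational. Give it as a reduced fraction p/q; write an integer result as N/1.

45/7

Same 4,3,7: normalisation and zero-m 3j drop out of the ratio.
A: Δ: 0! 8! 6! / 15! → 1/45045; sum: t=0:+1/1935360 = 1/1935360; 3j²(4 3 7; 4 -1 -3) = Δ·Π!·Σ² = 1/1001  (sign +1)
B: Δ: 0! 8! 6! / 15! → 1/45045; sum: t=0:+1/3628800 = 1/3628800; 3j²(4 3 7; 3 -3 0) = Δ·Π!·Σ² = 1/6435  (sign -1)
I_A²/I_B² = (1/1001)/(1/6435) = 45/7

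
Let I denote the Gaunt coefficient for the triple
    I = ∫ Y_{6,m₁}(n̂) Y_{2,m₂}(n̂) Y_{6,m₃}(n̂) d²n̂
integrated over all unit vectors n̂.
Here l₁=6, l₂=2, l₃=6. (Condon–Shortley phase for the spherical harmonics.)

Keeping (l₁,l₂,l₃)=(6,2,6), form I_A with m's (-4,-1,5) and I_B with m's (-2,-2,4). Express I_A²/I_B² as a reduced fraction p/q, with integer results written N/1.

33/20

Shared (l₁,l₂,l₃)=(6,2,6): N and (l;000)² cancel in I_A²/I_B².
A: Δ = 2!·10!·2!/15! = 1/90090; Racah Σ t=0..1: t=0:+1/7257600 t=1:−1/725760 = -1/806400; ⇒ 3j(6 2 6; -4 -1 5)² = 27/910, sgn +1
B: Δ = 2!·10!·2!/15! = 1/90090; Racah Σ t=0..0: t=0:+1/322560 = 1/322560; ⇒ 3j(6 2 6; -2 -2 4)² = 18/1001, sgn +1
I_A²/I_B² = (27/910)/(18/1001) = 33/20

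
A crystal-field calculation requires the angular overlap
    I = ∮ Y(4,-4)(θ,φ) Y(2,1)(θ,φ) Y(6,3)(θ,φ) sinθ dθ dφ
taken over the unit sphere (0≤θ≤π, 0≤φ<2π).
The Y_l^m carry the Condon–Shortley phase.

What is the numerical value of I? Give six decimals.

-0.047713

Checks pass: Σm=0; 12 even; l₃=6∈[2,6].
(2·4+1)(2·2+1)(2·6+1) = 585
Δ: 0! 8! 4! / 13! → 1/6435
sum: t=0:+1/2304 = 1/2304
3j²(4 2 6; 0 0 0) = Δ·Π!·Σ² = 5/143  (sign +1)
sum: t=0:+1/241920 = 1/241920
3j²(4 2 6; -4 1 3) = Δ·Π!·Σ² = 1/715  (sign -1)
combine: 4πI² = 585·5/143·1/715 = 45/1573
take √, sign -1: I = -0.04771303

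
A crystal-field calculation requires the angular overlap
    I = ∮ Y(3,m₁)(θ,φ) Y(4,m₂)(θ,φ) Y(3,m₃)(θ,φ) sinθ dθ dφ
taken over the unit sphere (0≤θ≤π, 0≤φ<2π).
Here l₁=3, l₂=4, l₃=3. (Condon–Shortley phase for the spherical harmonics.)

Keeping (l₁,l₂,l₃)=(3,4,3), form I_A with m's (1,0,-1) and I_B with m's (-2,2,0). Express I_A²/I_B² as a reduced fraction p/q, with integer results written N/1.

Same 3,4,3: normalisation and zero-m 3j drop out of the ratio.
A: Δ: 4! 2! 4! / 11! → 1/34650; sum: t=0:+1/1152 t=1:−1/36 t=2:+1/32 = 5/1152; 3j²(3 4 3; 1 0 -1) = Δ·Π!·Σ² = 1/1386  (sign +1)
B: Δ: 4! 2! 4! / 11! → 1/34650; sum: t=3:−1/72 t=4:+1/96 = -1/288; 3j²(3 4 3; -2 2 0) = Δ·Π!·Σ² = 1/462  (sign +1)
I_A²/I_B² = (1/1386)/(1/462) = 1/3

1/3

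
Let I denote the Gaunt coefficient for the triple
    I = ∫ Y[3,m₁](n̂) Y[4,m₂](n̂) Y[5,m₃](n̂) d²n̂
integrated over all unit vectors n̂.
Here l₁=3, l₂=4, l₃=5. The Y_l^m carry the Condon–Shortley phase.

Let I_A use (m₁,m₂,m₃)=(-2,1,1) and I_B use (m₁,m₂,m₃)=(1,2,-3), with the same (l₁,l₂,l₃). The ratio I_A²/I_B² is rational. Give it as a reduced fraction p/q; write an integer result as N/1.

3125/3402

l's match ⇒ only the (l;m) 3-j factors differ between A and B.
A: triangle coeff Δ(3,4,5) = 1/180180; Σ_t [1,2]: t=1:−1/1152 t=2:+1/432 = 5/3456; (3j)²=625/36036 [(3 4 5; -2 1 1)], sign=+1
B: triangle coeff Δ(3,4,5) = 1/180180; Σ_t [0,2]: t=0:+1/5760 t=1:−1/720 t=2:+1/2304 = -1/1280; (3j)²=27/1430 [(3 4 5; 1 2 -3)], sign=-1
I_A²/I_B² = (625/36036)/(27/1430) = 3125/3402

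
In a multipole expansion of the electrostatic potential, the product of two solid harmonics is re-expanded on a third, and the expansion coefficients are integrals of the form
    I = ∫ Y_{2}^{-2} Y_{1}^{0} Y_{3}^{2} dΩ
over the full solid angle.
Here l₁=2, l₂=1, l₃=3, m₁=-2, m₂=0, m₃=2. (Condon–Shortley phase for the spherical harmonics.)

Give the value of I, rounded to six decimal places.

0.184674

m-sum 0 ✓  L=6 even ✓  1≤3≤3 ✓
Π(2lᵢ+1) = 5×3×7 = 105
triangle coeff Δ(2,1,3) = 1/105
Σ_t [0,0]: t=0:+1/4 = 1/4
(3j)²=3/35 [(2 1 3; 0 0 0)], sign=-1
Σ_t [0,0]: t=0:+1/24 = 1/24
(3j)²=1/21 [(2 1 3; -2 0 2)], sign=-1
⇒ 4πI² = 3/7
I = (+1)√(3/7/(4π)) = 0.18467439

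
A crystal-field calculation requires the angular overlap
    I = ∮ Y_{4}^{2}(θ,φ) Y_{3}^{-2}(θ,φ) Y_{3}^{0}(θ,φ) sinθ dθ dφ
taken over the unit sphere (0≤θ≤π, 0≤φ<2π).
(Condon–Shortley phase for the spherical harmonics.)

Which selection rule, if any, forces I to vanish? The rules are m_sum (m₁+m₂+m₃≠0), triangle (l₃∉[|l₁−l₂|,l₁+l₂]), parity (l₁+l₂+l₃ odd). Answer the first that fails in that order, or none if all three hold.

m₁+m₂+m₃ = 2 − 2 + 0 = 0  ✓
triangle: |4−3|=1 ≤ l₃=3 ≤ 4+3=7  ✓
parity: l₁+l₂+l₃ = 10 is even  ✓

none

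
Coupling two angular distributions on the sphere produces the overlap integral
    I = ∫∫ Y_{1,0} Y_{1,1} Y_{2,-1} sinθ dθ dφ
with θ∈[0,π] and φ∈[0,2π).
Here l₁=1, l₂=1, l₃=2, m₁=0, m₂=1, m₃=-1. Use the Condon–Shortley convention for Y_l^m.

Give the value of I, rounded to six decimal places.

Rules hold: Σm=0, L=4 even, 0≤2≤2.
N = 3·3·5 = 45
Δ = 0!·2!·2!/5! = 1/30
Racah Σ t=0..0: t=0:+1/1 = 1/1
⇒ 3j(1 1 2; 0 0 0)² = 2/15, sgn +1
Racah Σ t=0..0: t=0:+1/2 = 1/2
⇒ 3j(1 1 2; 0 1 -1)² = 1/10, sgn -1
4πI² = N·(3j₀)²·(3jₘ)² = 3/5
I = -1·√(0.6/4π) = -0.21850969

-0.218510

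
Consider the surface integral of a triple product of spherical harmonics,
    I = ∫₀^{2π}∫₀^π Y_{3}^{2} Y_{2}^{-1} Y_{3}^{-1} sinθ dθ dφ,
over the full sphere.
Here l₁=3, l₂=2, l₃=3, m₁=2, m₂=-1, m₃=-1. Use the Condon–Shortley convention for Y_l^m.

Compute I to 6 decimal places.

Checks pass: Σm=0; 8 even; l₃=3∈[1,5].
(2·3+1)(2·2+1)(2·3+1) = 245
Δ: 2! 4! 2! / 9! → 1/3780
sum: t=0:+1/24 t=1:−1/4 t=2:+1/24 = -1/6
3j²(3 2 3; 0 0 0) = Δ·Π!·Σ² = 4/105  (sign +1)
sum: t=0:+1/12 t=1:−1/48 = 1/16
3j²(3 2 3; 2 -1 -1) = Δ·Π!·Σ² = 1/28  (sign +1)
combine: 4πI² = 245·4/105·1/28 = 1/3
take √, sign +1: I = 0.16286750

0.162868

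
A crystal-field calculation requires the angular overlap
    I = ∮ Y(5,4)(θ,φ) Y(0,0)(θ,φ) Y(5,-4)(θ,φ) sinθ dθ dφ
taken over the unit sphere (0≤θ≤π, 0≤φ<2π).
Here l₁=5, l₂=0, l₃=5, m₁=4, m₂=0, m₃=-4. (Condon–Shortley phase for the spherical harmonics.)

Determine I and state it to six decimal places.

0.282095

Checks pass: Σm=0; 10 even; l₃=5∈[5,5].
(2·5+1)(2·0+1)(2·5+1) = 121
Δ: 0! 10! 0! / 11! → 1/11
sum: t=0:+1/14400 = 1/14400
3j²(5 0 5; 0 0 0) = Δ·Π!·Σ² = 1/11  (sign -1)
sum: t=0:+1/362880 = 1/362880
3j²(5 0 5; 4 0 -4) = Δ·Π!·Σ² = 1/11  (sign -1)
combine: 4πI² = 121·1/11·1/11 = 1/1
take √, sign +1: I = 0.28209479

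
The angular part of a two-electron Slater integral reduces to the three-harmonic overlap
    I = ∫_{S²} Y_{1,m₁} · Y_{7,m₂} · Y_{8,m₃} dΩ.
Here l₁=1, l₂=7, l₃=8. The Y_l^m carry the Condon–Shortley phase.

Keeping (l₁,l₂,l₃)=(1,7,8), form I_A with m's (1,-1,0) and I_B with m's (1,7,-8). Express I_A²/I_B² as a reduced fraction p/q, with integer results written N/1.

Shared (l₁,l₂,l₃)=(1,7,8): N and (l;000)² cancel in I_A²/I_B².
A: Δ = 0!·2!·14!/17! = 1/2040; Racah Σ t=0..0: t=0:+1/58060800 = 1/58060800; ⇒ 3j(1 7 8; 1 -1 0)² = 7/510, sgn +1
B: Δ = 0!·2!·14!/17! = 1/2040; Racah Σ t=0..0: t=0:+1/174356582400 = 1/174356582400; ⇒ 3j(1 7 8; 1 7 -8)² = 1/17, sgn +1
I_A²/I_B² = (7/510)/(1/17) = 7/30

7/30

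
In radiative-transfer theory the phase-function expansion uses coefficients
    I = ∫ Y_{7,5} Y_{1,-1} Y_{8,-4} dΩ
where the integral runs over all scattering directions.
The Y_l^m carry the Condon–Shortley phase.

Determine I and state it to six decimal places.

0.074948

m-sum 0 ✓  L=16 even ✓  6≤8≤8 ✓
Π(2lᵢ+1) = 15×3×17 = 765
triangle coeff Δ(7,1,8) = 1/2040
Σ_t [0,0]: t=0:+1/25401600 = 1/25401600
(3j)²=8/255 [(7 1 8; 0 0 0)], sign=+1
Σ_t [0,0]: t=0:+1/1916006400 = 1/1916006400
(3j)²=1/340 [(7 1 8; 5 -1 -4)], sign=+1
⇒ 4πI² = 6/85
I = (+1)√(6/85/(4π)) = 0.07494820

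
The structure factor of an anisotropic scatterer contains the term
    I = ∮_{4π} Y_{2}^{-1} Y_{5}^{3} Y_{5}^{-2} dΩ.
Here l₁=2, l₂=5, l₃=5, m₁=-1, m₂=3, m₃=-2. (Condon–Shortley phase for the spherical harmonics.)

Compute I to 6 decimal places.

Checks pass: Σm=0; 12 even; l₃=5∈[3,7].
(2·2+1)(2·5+1)(2·5+1) = 605
Δ: 2! 2! 8! / 13! → 1/38610
sum: t=0:+1/2880 t=1:−1/576 t=2:+1/2880 = -1/960
3j²(2 5 5; 0 0 0) = Δ·Π!·Σ² = 10/429  (sign +1)
sum: t=1:−1/10080 t=2:+1/2880 = 1/4032
3j²(2 5 5; -1 3 -2) = Δ·Π!·Σ² = 10/429  (sign -1)
combine: 4πI² = 605·10/429·10/429 = 500/1521
take √, sign -1: I = -0.16173926

-0.161739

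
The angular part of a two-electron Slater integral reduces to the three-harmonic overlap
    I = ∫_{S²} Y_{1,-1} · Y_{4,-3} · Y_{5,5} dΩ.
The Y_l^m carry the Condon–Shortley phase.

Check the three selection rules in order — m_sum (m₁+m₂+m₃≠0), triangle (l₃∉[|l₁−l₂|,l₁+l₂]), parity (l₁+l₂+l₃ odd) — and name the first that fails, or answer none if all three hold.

m_sum

m₁+m₂+m₃ = -1 − 3 + 5 = 1  ✗
triangle: |1−4|=3 ≤ l₃=5 ≤ 1+4=5
parity: l₁+l₂+l₃ = 10 is even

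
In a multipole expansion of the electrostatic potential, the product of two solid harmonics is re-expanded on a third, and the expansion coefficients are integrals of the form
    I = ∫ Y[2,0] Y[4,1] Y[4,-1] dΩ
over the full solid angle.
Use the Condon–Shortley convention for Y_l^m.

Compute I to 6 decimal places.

-0.139264

Checks pass: Σm=0; 10 even; l₃=4∈[2,6].
(2·2+1)(2·4+1)(2·4+1) = 405
Δ: 2! 2! 6! / 11! → 1/13860
sum: t=0:+1/192 t=1:−1/36 t=2:+1/192 = -5/288
3j²(2 4 4; 0 0 0) = Δ·Π!·Σ² = 20/693  (sign -1)
sum: t=0:+1/480 t=1:−1/48 t=2:+1/144 = -17/1440
3j²(2 4 4; 0 1 -1) = Δ·Π!·Σ² = 289/13860  (sign +1)
combine: 4πI² = 405·20/693·289/13860 = 1445/5929
take √, sign -1: I = -0.13926381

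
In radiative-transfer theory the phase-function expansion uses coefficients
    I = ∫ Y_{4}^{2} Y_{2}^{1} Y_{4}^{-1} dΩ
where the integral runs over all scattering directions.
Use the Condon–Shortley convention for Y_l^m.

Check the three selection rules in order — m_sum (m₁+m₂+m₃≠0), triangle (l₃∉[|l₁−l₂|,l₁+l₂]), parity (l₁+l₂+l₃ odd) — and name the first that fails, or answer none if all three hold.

m_sum

azimuthal sum: 2 + 1 − 1 = 2  ✗
2 ≤ 4 ≤ 6 (triangle on l)
L = 4 + 2 + 4 = 10 (even)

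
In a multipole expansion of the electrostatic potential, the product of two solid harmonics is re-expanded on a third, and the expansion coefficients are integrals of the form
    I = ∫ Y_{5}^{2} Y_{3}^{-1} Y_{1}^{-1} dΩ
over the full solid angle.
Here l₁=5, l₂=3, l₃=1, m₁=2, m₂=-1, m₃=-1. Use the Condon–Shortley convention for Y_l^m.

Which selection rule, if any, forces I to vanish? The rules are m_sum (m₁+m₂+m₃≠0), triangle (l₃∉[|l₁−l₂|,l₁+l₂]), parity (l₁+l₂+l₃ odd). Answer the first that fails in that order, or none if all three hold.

azimuthal sum: 2 − 1 − 1 = 0  ✓
2 ≤ 1 ≤ 8 (triangle on l)  ✗
L = 5 + 3 + 1 = 9 (odd)

triangle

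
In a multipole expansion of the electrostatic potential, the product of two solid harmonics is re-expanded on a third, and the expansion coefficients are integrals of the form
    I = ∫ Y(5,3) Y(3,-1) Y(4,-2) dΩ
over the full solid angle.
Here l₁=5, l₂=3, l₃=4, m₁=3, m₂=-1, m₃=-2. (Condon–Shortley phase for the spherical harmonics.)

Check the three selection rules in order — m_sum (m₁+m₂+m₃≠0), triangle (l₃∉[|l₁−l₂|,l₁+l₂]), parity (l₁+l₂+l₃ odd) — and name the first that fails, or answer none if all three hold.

Σmᵢ = 0  ✓
l₃∈[|l₁−l₂|,l₁+l₂]=[2,8], have l₃=4  ✓
Σlᵢ = 12 ⇒ even  ✓

none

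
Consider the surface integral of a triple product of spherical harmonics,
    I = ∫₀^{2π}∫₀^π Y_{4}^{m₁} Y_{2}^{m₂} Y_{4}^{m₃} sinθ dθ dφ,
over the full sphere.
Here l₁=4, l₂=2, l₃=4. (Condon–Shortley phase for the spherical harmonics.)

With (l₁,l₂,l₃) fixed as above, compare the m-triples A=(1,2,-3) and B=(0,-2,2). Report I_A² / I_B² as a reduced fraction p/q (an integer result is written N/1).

Shared (l₁,l₂,l₃)=(4,2,4): N and (l;000)² cancel in I_A²/I_B².
A: Δ = 2!·6!·2!/11! = 1/13860; Racah Σ t=2..2: t=2:+1/480 = 1/480; ⇒ 3j(4 2 4; 1 2 -3)² = 3/110, sgn -1
B: Δ = 2!·6!·2!/11! = 1/13860; Racah Σ t=0..0: t=0:+1/192 = 1/192; ⇒ 3j(4 2 4; 0 -2 2)² = 3/77, sgn +1
I_A²/I_B² = (3/110)/(3/77) = 7/10

7/10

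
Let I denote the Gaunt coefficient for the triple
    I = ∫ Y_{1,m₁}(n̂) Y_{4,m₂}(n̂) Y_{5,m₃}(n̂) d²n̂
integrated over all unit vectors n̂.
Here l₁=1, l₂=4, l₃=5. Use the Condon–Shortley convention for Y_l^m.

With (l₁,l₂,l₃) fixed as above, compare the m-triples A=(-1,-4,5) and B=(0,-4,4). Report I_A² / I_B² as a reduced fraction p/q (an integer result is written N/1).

5/1

l's match ⇒ only the (l;m) 3-j factors differ between A and B.
A: triangle coeff Δ(1,4,5) = 1/495; Σ_t [0,0]: t=0:+1/80640 = 1/80640; (3j)²=1/11 [(1 4 5; -1 -4 5)], sign=+1
B: triangle coeff Δ(1,4,5) = 1/495; Σ_t [0,0]: t=0:+1/40320 = 1/40320; (3j)²=1/55 [(1 4 5; 0 -4 4)], sign=-1
I_A²/I_B² = (1/11)/(1/55) = 5/1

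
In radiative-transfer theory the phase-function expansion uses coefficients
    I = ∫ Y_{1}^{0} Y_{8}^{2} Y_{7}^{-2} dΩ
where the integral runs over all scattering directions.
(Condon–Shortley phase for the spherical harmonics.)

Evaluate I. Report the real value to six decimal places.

0.237007

Checks pass: Σm=0; 16 even; l₃=7∈[7,9].
(2·1+1)(2·8+1)(2·7+1) = 765
Δ: 2! 0! 14! / 17! → 1/2040
sum: t=1:−1/25401600 = -1/25401600
3j²(1 8 7; 0 0 0) = Δ·Π!·Σ² = 8/255  (sign +1)
sum: t=1:−1/43545600 = -1/43545600
3j²(1 8 7; 0 2 -2) = Δ·Π!·Σ² = 1/34  (sign +1)
combine: 4πI² = 765·8/255·1/34 = 12/17
take √, sign +1: I = 0.23700703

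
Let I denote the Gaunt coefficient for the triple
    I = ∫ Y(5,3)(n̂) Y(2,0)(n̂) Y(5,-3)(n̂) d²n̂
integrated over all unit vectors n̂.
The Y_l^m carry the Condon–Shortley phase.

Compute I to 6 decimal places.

-0.016174

Checks pass: Σm=0; 12 even; l₃=5∈[3,7].
(2·5+1)(2·2+1)(2·5+1) = 605
Δ: 2! 8! 2! / 13! → 1/38610
sum: t=0:+1/2880 t=1:−1/576 t=2:+1/2880 = -1/960
3j²(5 2 5; 0 0 0) = Δ·Π!·Σ² = 10/429  (sign +1)
sum: t=0:+1/5760 t=1:−1/5040 t=2:+1/161280 = -1/53760
3j²(5 2 5; 3 0 -3) = Δ·Π!·Σ² = 1/4290  (sign -1)
combine: 4πI² = 605·10/429·1/4290 = 5/1521
take √, sign -1: I = -0.01617393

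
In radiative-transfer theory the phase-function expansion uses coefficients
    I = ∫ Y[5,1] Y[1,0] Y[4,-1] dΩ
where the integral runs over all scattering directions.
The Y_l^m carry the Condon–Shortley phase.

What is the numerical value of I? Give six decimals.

-0.240571

m-sum 0 ✓  L=10 even ✓  4≤4≤6 ✓
Π(2lᵢ+1) = 11×3×9 = 297
triangle coeff Δ(5,1,4) = 1/495
Σ_t [1,1]: t=1:−1/576 = -1/576
(3j)²=5/99 [(5 1 4; 0 0 0)], sign=-1
Σ_t [1,1]: t=1:−1/720 = -1/720
(3j)²=8/165 [(5 1 4; 1 0 -1)], sign=+1
⇒ 4πI² = 8/11
I = (-1)√(8/11/(4π)) = -0.24057125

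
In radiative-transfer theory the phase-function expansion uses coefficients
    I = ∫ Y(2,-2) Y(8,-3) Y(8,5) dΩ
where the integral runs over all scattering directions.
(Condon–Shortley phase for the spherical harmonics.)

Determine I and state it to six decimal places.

m-sum 0 ✓  L=18 even ✓  6≤8≤10 ✓
Π(2lᵢ+1) = 5×17×17 = 1445
triangle coeff Δ(2,8,8) = 1/348840
Σ_t [0,2]: t=0:+1/116121600 t=1:−1/25401600 t=2:+1/116121600 = -1/45158400
(3j)²=24/1615 [(2 8 8; 0 0 0)], sign=-1
Σ_t [2,2]: t=2:+1/958003200 = 1/958003200
(3j)²=13/969 [(2 8 8; -2 -3 5)], sign=-1
⇒ 4πI² = 104/361
I = (+1)√(104/361/(4π)) = 0.15141125

0.151411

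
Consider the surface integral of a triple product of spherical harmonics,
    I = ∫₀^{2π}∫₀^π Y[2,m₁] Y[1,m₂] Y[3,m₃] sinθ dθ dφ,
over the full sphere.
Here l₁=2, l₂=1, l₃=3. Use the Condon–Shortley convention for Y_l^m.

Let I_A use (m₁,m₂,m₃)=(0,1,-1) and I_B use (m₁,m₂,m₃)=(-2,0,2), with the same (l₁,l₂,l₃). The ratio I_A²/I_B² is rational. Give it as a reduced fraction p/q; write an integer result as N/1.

Same 2,1,3: normalisation and zero-m 3j drop out of the ratio.
A: Δ: 0! 4! 2! / 7! → 1/105; sum: t=0:+1/8 = 1/8; 3j²(2 1 3; 0 1 -1) = Δ·Π!·Σ² = 2/35  (sign +1)
B: Δ: 0! 4! 2! / 7! → 1/105; sum: t=0:+1/24 = 1/24; 3j²(2 1 3; -2 0 2) = Δ·Π!·Σ² = 1/21  (sign -1)
I_A²/I_B² = (2/35)/(1/21) = 6/5

6/5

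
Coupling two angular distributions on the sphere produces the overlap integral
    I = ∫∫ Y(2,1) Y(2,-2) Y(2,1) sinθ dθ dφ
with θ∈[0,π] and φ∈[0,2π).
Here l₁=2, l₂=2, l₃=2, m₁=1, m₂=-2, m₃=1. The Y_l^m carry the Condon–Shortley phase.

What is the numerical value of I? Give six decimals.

Checks pass: Σm=0; 6 even; l₃=2∈[0,4].
(2·2+1)(2·2+1)(2·2+1) = 125
Δ: 2! 2! 2! / 7! → 1/630
sum: t=0:+1/8 t=1:−1/1 t=2:+1/8 = -3/4
3j²(2 2 2; 0 0 0) = Δ·Π!·Σ² = 2/35  (sign -1)
sum: t=0:+1/4 = 1/4
3j²(2 2 2; 1 -2 1) = Δ·Π!·Σ² = 3/35  (sign -1)
combine: 4πI² = 125·2/35·3/35 = 30/49
take √, sign +1: I = 0.22072812

0.220728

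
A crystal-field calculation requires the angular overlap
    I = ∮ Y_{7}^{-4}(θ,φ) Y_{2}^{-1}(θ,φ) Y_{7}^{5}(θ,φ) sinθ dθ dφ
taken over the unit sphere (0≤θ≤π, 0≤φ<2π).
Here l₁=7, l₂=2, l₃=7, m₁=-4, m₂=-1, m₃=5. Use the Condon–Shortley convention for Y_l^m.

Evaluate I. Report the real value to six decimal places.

-0.188767

Checks pass: Σm=0; 16 even; l₃=7∈[5,9].
(2·7+1)(2·2+1)(2·7+1) = 1125
Δ: 2! 12! 2! / 17! → 1/185640
sum: t=0:+1/2419200 t=1:−1/518400 t=2:+1/2419200 = -1/907200
3j²(7 2 7; 0 0 0) = Δ·Π!·Σ² = 56/3315  (sign +1)
sum: t=0:+1/79833600 t=1:−1/14515200 = -1/17740800
3j²(7 2 7; -4 -1 5) = Δ·Π!·Σ² = 729/30940  (sign -1)
combine: 4πI² = 1125·56/3315·729/30940 = 21870/48841
take √, sign -1: I = -0.18876748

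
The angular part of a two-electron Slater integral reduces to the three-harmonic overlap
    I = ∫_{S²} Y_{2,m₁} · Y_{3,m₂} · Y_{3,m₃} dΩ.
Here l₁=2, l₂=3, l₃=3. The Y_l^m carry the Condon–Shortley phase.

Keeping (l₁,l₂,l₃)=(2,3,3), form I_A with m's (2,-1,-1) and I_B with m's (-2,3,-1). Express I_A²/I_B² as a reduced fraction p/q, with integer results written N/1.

12/5

l's match ⇒ only the (l;m) 3-j factors differ between A and B.
A: triangle coeff Δ(2,3,3) = 1/3780; Σ_t [0,0]: t=0:+1/16 = 1/16; (3j)²=2/35 [(2 3 3; 2 -1 -1)], sign=+1
B: triangle coeff Δ(2,3,3) = 1/3780; Σ_t [2,2]: t=2:+1/96 = 1/96; (3j)²=1/42 [(2 3 3; -2 3 -1)], sign=+1
I_A²/I_B² = (2/35)/(1/42) = 12/5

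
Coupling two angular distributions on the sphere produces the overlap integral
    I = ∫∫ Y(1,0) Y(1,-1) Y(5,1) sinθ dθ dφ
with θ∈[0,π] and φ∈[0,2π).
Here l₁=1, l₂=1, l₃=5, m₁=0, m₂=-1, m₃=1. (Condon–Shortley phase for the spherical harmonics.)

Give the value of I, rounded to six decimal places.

0.000000

|1−1|≤5≤1+1 violated ⇒ I = 0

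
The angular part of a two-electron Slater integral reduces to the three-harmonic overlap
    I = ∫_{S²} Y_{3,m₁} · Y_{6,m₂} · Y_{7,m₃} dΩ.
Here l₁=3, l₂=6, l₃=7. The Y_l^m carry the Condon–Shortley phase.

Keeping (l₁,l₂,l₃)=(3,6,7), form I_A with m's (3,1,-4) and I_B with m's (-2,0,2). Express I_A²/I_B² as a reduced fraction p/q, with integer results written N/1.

Shared (l₁,l₂,l₃)=(3,6,7): N and (l;000)² cancel in I_A²/I_B².
A: Δ = 2!·4!·10!/17! = 1/2042040; Racah Σ t=0..0: t=0:+1/1451520 = 1/1451520; ⇒ 3j(3 6 7; 3 1 -4)² = 75/3094, sgn -1
B: Δ = 2!·4!·10!/17! = 1/2042040; Racah Σ t=1..2: t=1:−1/345600 t=2:+1/207360 = 1/518400; ⇒ 3j(3 6 7; -2 0 2)² = 12/2431, sgn -1
I_A²/I_B² = (75/3094)/(12/2431) = 275/56

275/56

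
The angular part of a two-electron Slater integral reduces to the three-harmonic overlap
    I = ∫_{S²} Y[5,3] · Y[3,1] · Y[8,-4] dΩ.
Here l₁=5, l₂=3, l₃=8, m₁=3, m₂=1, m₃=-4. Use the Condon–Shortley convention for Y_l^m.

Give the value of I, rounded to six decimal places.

Rules hold: Σm=0, L=16 even, 2≤8≤8.
N = 11·7·17 = 1309
Δ = 0!·10!·6!/17! = 1/136136
Racah Σ t=0..0: t=0:+1/518400 = 1/518400
⇒ 3j(5 3 8; 0 0 0)² = 56/2431, sgn +1
Racah Σ t=0..0: t=0:+1/3870720 = 1/3870720
⇒ 3j(5 3 8; 3 1 -4)² = 135/6188, sgn +1
4πI² = N·(3j₀)²·(3jₘ)² = 1890/2873
I = +1·√(0.657849/4π) = 0.22880113

0.228801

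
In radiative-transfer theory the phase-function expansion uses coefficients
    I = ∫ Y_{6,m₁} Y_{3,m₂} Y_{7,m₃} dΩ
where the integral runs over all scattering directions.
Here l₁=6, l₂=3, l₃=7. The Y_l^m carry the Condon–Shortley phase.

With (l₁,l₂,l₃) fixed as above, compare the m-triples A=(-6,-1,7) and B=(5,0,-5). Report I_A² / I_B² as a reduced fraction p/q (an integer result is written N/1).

Shared (l₁,l₂,l₃)=(6,3,7): N and (l;000)² cancel in I_A²/I_B².
A: Δ = 2!·10!·4!/17! = 1/2042040; Racah Σ t=2..2: t=2:+1/174182400 = 1/174182400; ⇒ 3j(6 3 7; -6 -1 7)² = 11/340, sgn +1
B: Δ = 2!·10!·4!/17! = 1/2042040; Racah Σ t=0..1: t=0:+1/4354560 t=1:−1/14515200 = 1/6220800; ⇒ 3j(6 3 7; 5 0 -5)² = 77/4420, sgn +1
I_A²/I_B² = (11/340)/(77/4420) = 13/7

13/7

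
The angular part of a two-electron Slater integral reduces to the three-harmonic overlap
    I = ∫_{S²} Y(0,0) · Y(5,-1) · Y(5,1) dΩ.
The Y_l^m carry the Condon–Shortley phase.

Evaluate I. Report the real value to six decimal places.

Checks pass: Σm=0; 10 even; l₃=5∈[5,5].
(2·0+1)(2·5+1)(2·5+1) = 121
Δ: 0! 0! 10! / 11! → 1/11
sum: t=0:+1/14400 = 1/14400
3j²(0 5 5; 0 0 0) = Δ·Π!·Σ² = 1/11  (sign -1)
sum: t=0:+1/17280 = 1/17280
3j²(0 5 5; 0 -1 1) = Δ·Π!·Σ² = 1/11  (sign +1)
combine: 4πI² = 121·1/11·1/11 = 1/1
take √, sign -1: I = -0.28209479

-0.282095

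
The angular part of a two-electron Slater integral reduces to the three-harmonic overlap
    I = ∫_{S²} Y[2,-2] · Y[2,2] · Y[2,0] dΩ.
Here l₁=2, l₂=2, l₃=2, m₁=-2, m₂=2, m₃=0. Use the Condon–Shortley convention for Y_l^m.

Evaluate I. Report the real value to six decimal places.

-0.180224

Checks pass: Σm=0; 6 even; l₃=2∈[0,4].
(2·2+1)(2·2+1)(2·2+1) = 125
Δ: 2! 2! 2! / 7! → 1/630
sum: t=0:+1/8 t=1:−1/1 t=2:+1/8 = -3/4
3j²(2 2 2; 0 0 0) = Δ·Π!·Σ² = 2/35  (sign -1)
sum: t=2:+1/8 = 1/8
3j²(2 2 2; -2 2 0) = Δ·Π!·Σ² = 2/35  (sign +1)
combine: 4πI² = 125·2/35·2/35 = 20/49
take √, sign -1: I = -0.18022375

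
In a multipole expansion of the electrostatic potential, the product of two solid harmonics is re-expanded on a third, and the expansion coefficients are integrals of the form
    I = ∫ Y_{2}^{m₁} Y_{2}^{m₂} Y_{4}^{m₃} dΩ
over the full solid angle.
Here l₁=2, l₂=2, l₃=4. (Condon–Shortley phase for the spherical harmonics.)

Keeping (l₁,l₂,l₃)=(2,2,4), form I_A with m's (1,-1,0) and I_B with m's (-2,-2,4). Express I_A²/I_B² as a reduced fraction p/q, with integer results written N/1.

8/35

Same 2,2,4: normalisation and zero-m 3j drop out of the ratio.
A: Δ: 0! 4! 4! / 9! → 1/630; sum: t=0:+1/36 = 1/36; 3j²(2 2 4; 1 -1 0) = Δ·Π!·Σ² = 8/315  (sign +1)
B: Δ: 0! 4! 4! / 9! → 1/630; sum: t=0:+1/576 = 1/576; 3j²(2 2 4; -2 -2 4) = Δ·Π!·Σ² = 1/9  (sign +1)
I_A²/I_B² = (8/315)/(1/9) = 8/35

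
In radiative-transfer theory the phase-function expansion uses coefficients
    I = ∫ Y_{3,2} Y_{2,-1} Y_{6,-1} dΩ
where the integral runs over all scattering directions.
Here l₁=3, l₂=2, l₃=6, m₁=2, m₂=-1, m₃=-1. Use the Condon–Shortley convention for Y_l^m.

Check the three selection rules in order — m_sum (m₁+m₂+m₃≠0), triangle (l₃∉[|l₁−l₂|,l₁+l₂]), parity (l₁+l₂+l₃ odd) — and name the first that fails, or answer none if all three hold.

azimuthal sum: 2 − 1 − 1 = 0  ✓
1 ≤ 6 ≤ 5 (triangle on l)  ✗
L = 3 + 2 + 6 = 11 (odd)

triangle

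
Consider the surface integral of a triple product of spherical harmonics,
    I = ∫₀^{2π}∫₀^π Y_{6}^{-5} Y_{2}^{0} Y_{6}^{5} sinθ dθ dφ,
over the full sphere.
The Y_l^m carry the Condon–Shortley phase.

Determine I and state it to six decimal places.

0.126157

m-sum 0 ✓  L=14 even ✓  4≤6≤8 ✓
Π(2lᵢ+1) = 13×5×13 = 845
triangle coeff Δ(6,2,6) = 1/90090
Σ_t [0,2]: t=0:+1/69120 t=1:−1/14400 t=2:+1/69120 = -7/172800
(3j)²=14/715 [(6 2 6; 0 0 0)], sign=-1
Σ_t [1,2]: t=1:−1/3628800 t=2:+1/1451520 = 1/2419200
(3j)²=11/910 [(6 2 6; -5 0 5)], sign=-1
⇒ 4πI² = 1/5
I = (+1)√(1/5/(4π)) = 0.12615663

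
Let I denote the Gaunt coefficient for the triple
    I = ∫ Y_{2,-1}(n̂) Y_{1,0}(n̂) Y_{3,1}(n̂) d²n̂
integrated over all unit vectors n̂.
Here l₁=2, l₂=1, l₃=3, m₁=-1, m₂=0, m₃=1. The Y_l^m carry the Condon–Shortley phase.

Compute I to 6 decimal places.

-0.233597

Rules hold: Σm=0, L=6 even, 1≤3≤3.
N = 5·3·7 = 105
Δ = 0!·4!·2!/7! = 1/105
Racah Σ t=0..0: t=0:+1/4 = 1/4
⇒ 3j(2 1 3; 0 0 0)² = 3/35, sgn -1
Racah Σ t=0..0: t=0:+1/6 = 1/6
⇒ 3j(2 1 3; -1 0 1)² = 8/105, sgn +1
4πI² = N·(3j₀)²·(3jₘ)² = 24/35
I = -1·√(0.685714/4π) = -0.23359668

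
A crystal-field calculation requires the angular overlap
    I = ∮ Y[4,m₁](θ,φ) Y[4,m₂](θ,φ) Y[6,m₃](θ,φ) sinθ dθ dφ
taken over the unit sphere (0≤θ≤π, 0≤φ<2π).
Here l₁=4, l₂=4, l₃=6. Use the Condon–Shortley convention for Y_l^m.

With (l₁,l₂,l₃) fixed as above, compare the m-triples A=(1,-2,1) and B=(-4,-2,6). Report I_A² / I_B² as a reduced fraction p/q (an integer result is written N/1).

63/176

l's match ⇒ only the (l;m) 3-j factors differ between A and B.
A: triangle coeff Δ(4,4,6) = 1/1261260; Σ_t [0,2]: t=0:+1/3456 t=1:−1/5760 t=2:+1/172800 = 7/57600; (3j)²=21/2860 [(4 4 6; 1 -2 1)], sign=-1
B: triangle coeff Δ(4,4,6) = 1/1261260; Σ_t [2,2]: t=2:+1/1036800 = 1/1036800; (3j)²=4/195 [(4 4 6; -4 -2 6)], sign=+1
I_A²/I_B² = (21/2860)/(4/195) = 63/176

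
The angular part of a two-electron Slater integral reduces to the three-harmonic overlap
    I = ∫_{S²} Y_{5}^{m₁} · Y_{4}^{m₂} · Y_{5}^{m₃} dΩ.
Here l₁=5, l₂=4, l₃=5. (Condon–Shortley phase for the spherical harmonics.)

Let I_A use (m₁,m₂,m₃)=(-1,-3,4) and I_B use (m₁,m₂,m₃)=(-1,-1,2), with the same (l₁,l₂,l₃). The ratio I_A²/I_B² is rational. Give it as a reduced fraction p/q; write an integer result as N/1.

12/7

Shared (l₁,l₂,l₃)=(5,4,5): N and (l;000)² cancel in I_A²/I_B².
A: Δ = 4!·6!·4!/15! = 1/3153150; Racah Σ t=0..1: t=0:+1/103680 t=1:−1/17280 = -1/20736; ⇒ 3j(5 4 5; -1 -3 4)² = 10/429, sgn +1
B: Δ = 4!·6!·4!/15! = 1/3153150; Racah Σ t=0..3: t=0:+1/103680 t=1:−1/2880 t=2:+1/1152 t=3:−1/5184 = 7/20736; ⇒ 3j(5 4 5; -1 -1 2)² = 35/2574, sgn -1
I_A²/I_B² = (10/429)/(35/2574) = 12/7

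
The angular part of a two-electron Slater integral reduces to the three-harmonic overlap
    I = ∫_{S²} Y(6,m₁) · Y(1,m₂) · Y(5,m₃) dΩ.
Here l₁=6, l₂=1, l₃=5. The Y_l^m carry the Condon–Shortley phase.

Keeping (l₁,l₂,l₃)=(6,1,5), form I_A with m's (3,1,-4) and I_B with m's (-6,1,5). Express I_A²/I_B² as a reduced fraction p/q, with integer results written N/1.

Same 6,1,5: normalisation and zero-m 3j drop out of the ratio.
A: Δ: 2! 10! 0! / 13! → 1/858; sum: t=2:+1/725760 = 1/725760; 3j²(6 1 5; 3 1 -4) = Δ·Π!·Σ² = 1/286  (sign -1)
B: Δ: 2! 10! 0! / 13! → 1/858; sum: t=2:+1/7257600 = 1/7257600; 3j²(6 1 5; -6 1 5) = Δ·Π!·Σ² = 1/13  (sign +1)
I_A²/I_B² = (1/286)/(1/13) = 1/22

1/22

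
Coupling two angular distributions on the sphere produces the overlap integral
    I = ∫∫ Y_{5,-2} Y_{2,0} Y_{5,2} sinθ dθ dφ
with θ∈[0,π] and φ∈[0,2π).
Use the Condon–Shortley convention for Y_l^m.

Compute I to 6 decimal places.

0.097044

Checks pass: Σm=0; 12 even; l₃=5∈[3,7].
(2·5+1)(2·2+1)(2·5+1) = 605
Δ: 2! 8! 2! / 13! → 1/38610
sum: t=0:+1/2880 t=1:−1/576 t=2:+1/2880 = -1/960
3j²(5 2 5; 0 0 0) = Δ·Π!·Σ² = 10/429  (sign +1)
sum: t=0:+1/20160 t=1:−1/1440 t=2:+1/2880 = -1/3360
3j²(5 2 5; -2 0 2) = Δ·Π!·Σ² = 6/715  (sign +1)
combine: 4πI² = 605·10/429·6/715 = 20/169
take √, sign +1: I = 0.09704356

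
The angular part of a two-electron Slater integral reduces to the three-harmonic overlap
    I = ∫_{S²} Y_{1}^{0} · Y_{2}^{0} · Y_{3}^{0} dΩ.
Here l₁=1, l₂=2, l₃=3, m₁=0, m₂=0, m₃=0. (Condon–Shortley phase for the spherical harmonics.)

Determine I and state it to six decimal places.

0.247767

Checks pass: Σm=0; 6 even; l₃=3∈[1,3].
(2·1+1)(2·2+1)(2·3+1) = 105
Δ: 0! 2! 4! / 7! → 1/105
sum: t=0:+1/4 = 1/4
3j²(1 2 3; 0 0 0) = Δ·Π!·Σ² = 3/35  (sign -1)
(m-triple is (0,0,0) — same symbol as above.)
combine: 4πI² = 105·3/35·3/35 = 27/35
take √, sign +1: I = 0.24776670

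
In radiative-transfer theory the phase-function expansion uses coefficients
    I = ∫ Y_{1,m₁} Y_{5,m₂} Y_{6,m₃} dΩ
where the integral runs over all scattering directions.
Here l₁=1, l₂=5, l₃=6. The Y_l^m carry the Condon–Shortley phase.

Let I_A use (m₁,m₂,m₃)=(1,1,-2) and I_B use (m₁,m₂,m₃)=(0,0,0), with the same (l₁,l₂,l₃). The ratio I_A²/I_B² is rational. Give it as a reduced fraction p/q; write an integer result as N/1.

7/9

Shared (l₁,l₂,l₃)=(1,5,6): N and (l;000)² cancel in I_A²/I_B².
A: Δ = 0!·2!·10!/13! = 1/858; Racah Σ t=0..0: t=0:+1/34560 = 1/34560; ⇒ 3j(1 5 6; 1 1 -2)² = 14/429, sgn +1
B: Δ = 0!·2!·10!/13! = 1/858; Racah Σ t=0..0: t=0:+1/14400 = 1/14400; ⇒ 3j(1 5 6; 0 0 0)² = 6/143, sgn +1
I_A²/I_B² = (14/429)/(6/143) = 7/9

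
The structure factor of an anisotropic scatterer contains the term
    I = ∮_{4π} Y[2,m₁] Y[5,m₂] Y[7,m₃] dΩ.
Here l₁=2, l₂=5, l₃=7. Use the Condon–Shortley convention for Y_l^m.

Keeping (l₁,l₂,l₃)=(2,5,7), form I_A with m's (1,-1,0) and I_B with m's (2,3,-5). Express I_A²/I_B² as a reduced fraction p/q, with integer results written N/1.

l's match ⇒ only the (l;m) 3-j factors differ between A and B.
A: triangle coeff Δ(2,5,7) = 1/15015; Σ_t [0,0]: t=0:+1/103680 = 1/103680; (3j)²=7/429 [(2 5 7; 1 -1 0)], sign=-1
B: triangle coeff Δ(2,5,7) = 1/15015; Σ_t [0,0]: t=0:+1/1935360 = 1/1935360; (3j)²=3/91 [(2 5 7; 2 3 -5)], sign=+1
I_A²/I_B² = (7/429)/(3/91) = 49/99

49/99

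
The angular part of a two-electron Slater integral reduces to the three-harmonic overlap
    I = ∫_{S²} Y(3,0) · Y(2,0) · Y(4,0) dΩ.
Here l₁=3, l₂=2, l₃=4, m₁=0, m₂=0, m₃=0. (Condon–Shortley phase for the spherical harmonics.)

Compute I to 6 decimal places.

0.000000

Σlᵢ=9 odd — θ-integrand is odd under cosθ→−cosθ; I=0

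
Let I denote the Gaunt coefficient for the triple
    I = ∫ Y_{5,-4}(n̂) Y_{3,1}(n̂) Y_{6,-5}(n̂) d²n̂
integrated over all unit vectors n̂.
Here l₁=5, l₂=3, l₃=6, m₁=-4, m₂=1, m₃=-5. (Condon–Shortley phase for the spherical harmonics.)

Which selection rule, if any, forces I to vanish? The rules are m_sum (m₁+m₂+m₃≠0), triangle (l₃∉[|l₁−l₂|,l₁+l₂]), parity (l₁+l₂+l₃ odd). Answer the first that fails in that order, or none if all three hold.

m_sum

m₁+m₂+m₃ = -4 + 1 − 5 = -8  ✗
triangle: |5−3|=2 ≤ l₃=6 ≤ 5+3=8
parity: l₁+l₂+l₃ = 14 is even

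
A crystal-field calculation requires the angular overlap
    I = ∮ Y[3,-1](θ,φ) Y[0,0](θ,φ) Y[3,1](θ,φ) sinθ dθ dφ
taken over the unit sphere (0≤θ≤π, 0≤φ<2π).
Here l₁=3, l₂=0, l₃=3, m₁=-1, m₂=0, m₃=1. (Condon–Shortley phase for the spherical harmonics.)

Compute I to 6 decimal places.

m-sum 0 ✓  L=6 even ✓  3≤3≤3 ✓
Π(2lᵢ+1) = 7×1×7 = 49
triangle coeff Δ(3,0,3) = 1/7
Σ_t [0,0]: t=0:+1/36 = 1/36
(3j)²=1/7 [(3 0 3; 0 0 0)], sign=-1
Σ_t [0,0]: t=0:+1/48 = 1/48
(3j)²=1/7 [(3 0 3; -1 0 1)], sign=+1
⇒ 4πI² = 1/1
I = (-1)√(1/1/(4π)) = -0.28209479

-0.282095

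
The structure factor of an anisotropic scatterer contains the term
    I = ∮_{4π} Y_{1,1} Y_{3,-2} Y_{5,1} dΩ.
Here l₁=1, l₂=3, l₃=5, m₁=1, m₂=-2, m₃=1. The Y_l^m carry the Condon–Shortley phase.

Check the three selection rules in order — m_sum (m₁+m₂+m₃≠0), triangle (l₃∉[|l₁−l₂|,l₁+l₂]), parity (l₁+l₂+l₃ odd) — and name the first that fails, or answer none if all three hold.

Σmᵢ = 0  ✓
l₃∈[|l₁−l₂|,l₁+l₂]=[2,4], have l₃=5  ✗
Σlᵢ = 9 ⇒ odd

triangle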